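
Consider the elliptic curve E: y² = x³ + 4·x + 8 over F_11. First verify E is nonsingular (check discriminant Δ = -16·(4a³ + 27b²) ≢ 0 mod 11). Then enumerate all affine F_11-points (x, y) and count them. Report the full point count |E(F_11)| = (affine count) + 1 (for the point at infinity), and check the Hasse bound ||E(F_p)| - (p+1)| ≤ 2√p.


Affine points = {(3, 5), (3, 6), (4, 0), (7, 4), (7, 7), (9, 5), (9, 6), (10, 5), (10, 6)}; affine count = 9; |E(F_11)| = 10.

Discriminant check: Δ ∝ 4a³ + 27b² = 4·4³ + 27·8² = 4·64 + 27·64 ≡ 4 (mod 11). Nonzero ⇒ E is nonsingular.
For each x ∈ F_11, compute rhs = x³ + 4·x + 8 mod 11, then count y ∈ F_11 with y² ≡ rhs.
  x = 0: rhs = 8, matching y values: none (0 points).
  x = 1: rhs = 2, matching y values: none (0 points).
  x = 2: rhs = 2, matching y values: none (0 points).
  x = 3: rhs = 3, matching y values: 5, 6 (2 points).
  x = 4: rhs = 0, matching y values: 0 (1 points).
  x = 5: rhs = 10, matching y values: none (0 points).
  x = 6: rhs = 6, matching y values: none (0 points).
  x = 7: rhs = 5, matching y values: 4, 7 (2 points).
  x = 8: rhs = 2, matching y values: none (0 points).
  x = 9: rhs = 3, matching y values: 5, 6 (2 points).
  x = 10: rhs = 3, matching y values: 5, 6 (2 points).
Total affine count: 9.
Full point count |E(F_11)| = 9 + 1 = 10.
Hasse bound: |10 − (11+1)| = |-2| = 2 ≤ 2√11 ≈ 6.6332 ✓.


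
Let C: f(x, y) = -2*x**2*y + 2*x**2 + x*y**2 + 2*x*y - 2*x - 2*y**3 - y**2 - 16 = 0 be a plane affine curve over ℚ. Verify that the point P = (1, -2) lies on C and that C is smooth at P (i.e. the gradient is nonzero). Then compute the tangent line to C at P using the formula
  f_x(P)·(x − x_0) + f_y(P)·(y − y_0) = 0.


Tangent line at P: 10*x - 24*y - 58 = 0.

Step 1: f(1, -2) = 0, so P lies on C.
Step 2: partial derivatives
  f_x(x, y) = -4*x*y + 4*x + y**2 + 2*y - 2, f_y(x, y) = -2*x**2 + 2*x*y + 2*x - 6*y**2 - 2*y.
  f_x(P) = 10, f_y(P) = -24 (gradient nonzero, so P is smooth).
Step 3: tangent line at P: 10·(x − 1) + -24·(y − -2) = 0.
Expanding: 10*x - 24*y - 58 = 0.


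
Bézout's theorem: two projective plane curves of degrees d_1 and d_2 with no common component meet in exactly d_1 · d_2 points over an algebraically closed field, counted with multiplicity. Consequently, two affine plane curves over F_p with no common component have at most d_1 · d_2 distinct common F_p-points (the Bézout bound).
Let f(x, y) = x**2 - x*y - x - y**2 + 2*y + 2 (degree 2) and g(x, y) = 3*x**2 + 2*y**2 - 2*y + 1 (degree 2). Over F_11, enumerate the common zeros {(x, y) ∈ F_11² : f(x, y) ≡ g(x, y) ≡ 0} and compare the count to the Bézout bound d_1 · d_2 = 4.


Common zeros: {(6, 3)}; count = 1; Bézout bound = 4.

deg(f) = 2, deg(g) = 2, so Bézout bound = 4.
Scan x ∈ F_11. For each x, list the y ∈ F_11 with f(x, y) ≡ 0 and those with g(x, y) ≡ 0 (mod 11); the common zeros in that column are the intersection.
  x = 0: f ≡ 0 at y ∈ {6, 7}; g ≡ 0 at y ∈ ∅; common: ∅.
  x = 1: f ≡ 0 at y ∈ {2, 10}; g ≡ 0 at y ∈ {5, 7}; common: ∅.
  x = 2: f ≡ 0 at y ∈ {2, 9}; g ≡ 0 at y ∈ ∅; common: ∅.
  x = 3: f ≡ 0 at y ∈ {5}; g ≡ 0 at y ∈ {6}; common: ∅.
  x = 4: f ≡ 0 at y ∈ {1, 8}; g ≡ 0 at y ∈ ∅; common: ∅.
  x = 5: f ≡ 0 at y ∈ {0, 8}; g ≡ 0 at y ∈ {3, 9}; common: ∅.
  x = 6: f ≡ 0 at y ∈ {3, 4}; g ≡ 0 at y ∈ {3, 9}; common: {3}.
  x = 7: f ≡ 0 at y ∈ {0, 6}; g ≡ 0 at y ∈ ∅; common: ∅.
  x = 8: f ≡ 0 at y ∈ {7, 9}; g ≡ 0 at y ∈ {6}; common: ∅.
  x = 9: f ≡ 0 at y ∈ {1, 3}; g ≡ 0 at y ∈ ∅; common: ∅.
  x = 10: f ≡ 0 at y ∈ {4, 10}; g ≡ 0 at y ∈ {5, 7}; common: ∅.
Collecting: common zeros = {(6, 3)}, so the count is 1.
Comparison with the Bézout bound: 1 ≤ 4 = deg(f)·deg(g), as expected for curves with no common component (the affine F_11-count falls short of the bound because intersections may lie at infinity, over extension fields, or carry multiplicity).


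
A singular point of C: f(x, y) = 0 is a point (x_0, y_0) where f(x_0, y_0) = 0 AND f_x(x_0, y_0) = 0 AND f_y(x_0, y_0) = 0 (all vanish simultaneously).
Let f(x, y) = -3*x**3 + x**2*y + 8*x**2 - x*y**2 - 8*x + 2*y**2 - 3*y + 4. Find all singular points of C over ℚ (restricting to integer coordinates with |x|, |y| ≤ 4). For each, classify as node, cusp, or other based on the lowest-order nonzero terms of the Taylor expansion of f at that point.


Singular points: {(1, 1)}; classification: cusp.

Compute partial derivatives:
  f_x = -9*x**2 + 2*x*y + 16*x - y**2 - 8.
  f_y = x**2 - 2*x*y + 4*y - 3.
Scan x_0 ∈ {−4, ..., 4}. For each x_0, f_y(x_0, y) is a polynomial in y; find its integer roots y ∈ {−4, ..., 4}, then test f_x and f at those candidates.
  x = -4: f_y(-4, y) = 12*y + 13; no integer root y with |y| ≤ 4.
  x = -3: f_y(-3, y) = 10*y + 6; no integer root y with |y| ≤ 4.
  x = -2: f_y(-2, y) = 8*y + 1; no integer root y with |y| ≤ 4.
  x = -1: f_y(-1, y) = 6*y - 2; no integer root y with |y| ≤ 4.
  x = 0: f_y(0, y) = 4*y - 3; no integer root y with |y| ≤ 4.
  x = 1: f_y(1, y) = 2*y - 2; vanishes at y ∈ {1}. (1, 1): f_x = 0, f = 0 — SINGULAR.
  x = 2: f_y(2, y) = 1; no integer root y with |y| ≤ 4.
  x = 3: f_y(3, y) = 6 - 2*y; vanishes at y ∈ {3}. (3, 3): f_x = -32 ≠ 0.
  x = 4: f_y(4, y) = 13 - 4*y; no integer root y with |y| ≤ 4.
Only singular point on the grid: (1, 1).
Classify: substitute x = 1 + u, y = 1 + v and expand: f = -3*u**3 + u**2*v - u*v**2 + v**2.
No constant or linear terms (consistent with a singular point). Quadratic part: v**2. Cubic part: -3*u**3 + u**2*v - u*v**2.
The quadratic part v**2 is a perfect square, so there is a single (double) tangent line v = 0, i.e. y = 1. Restricting the cubic part to that line (v = 0) leaves -3*u**3 ≠ 0, so f is not divisible by v and the branch is v² ≈ 3*u**3 to lowest order — this is a cusp.
Classification: cusp.


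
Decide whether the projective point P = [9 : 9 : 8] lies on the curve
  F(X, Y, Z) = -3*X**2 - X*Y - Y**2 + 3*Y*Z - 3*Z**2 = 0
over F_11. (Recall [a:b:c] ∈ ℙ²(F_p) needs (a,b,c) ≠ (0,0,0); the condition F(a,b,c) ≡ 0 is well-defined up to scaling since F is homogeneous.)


F(9,9,8) ≡ 4 (mod 11); P is NOT on the curve.

Evaluate F(9, 9, 8) term-by-term (mod 11).
  -3*X**2 ↦ -3·81·1·1 = -243
  -X*Y ↦ -1·9·9·1 = -81
  -Y**2 ↦ -1·1·81·1 = -81
  3*Y*Z ↦ 3·1·9·8 = 216
  -3*Z**2 ↦ -3·1·1·64 = -192
Sum: F(9, 9, 8) = (-243) + (-81) + (-81) + (216) + (-192) = -381.
Reducing mod 11: -381 ≡ 4 (mod 11).
Since F(a, b, c) ≡ 4 ≠ 0 (mod 11), P does NOT lie on the curve.


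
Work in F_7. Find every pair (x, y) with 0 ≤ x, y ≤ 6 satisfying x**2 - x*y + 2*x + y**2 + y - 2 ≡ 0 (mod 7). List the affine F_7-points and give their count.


Affine F_7-points: {(0, 1), (0, 5), (3, 4), (3, 5), (6, 1), (6, 4)}; count = 6.

For each of the 49 pairs (x, y) ∈ F_7², evaluate f(x, y) mod 7. Record the zeros.
  x = 0: [0↦5, 1↦0, 2↦4, 3↦3, 4↦4, 5↦0, 6↦5]  zeros at y ∈ {1, 5}
  x = 1: [0↦1, 1↦2, 2↦5, 3↦3, 4↦3, 5↦5, 6↦2]  zeros at y ∈ ∅
  x = 2: [0↦6, 1↦6, 2↦1, 3↦5, 4↦4, 5↦5, 6↦1]  zeros at y ∈ ∅
  x = 3: [0↦6, 1↦5, 2↦6, 3↦2, 4↦0, 5↦0, 6↦2]  zeros at y ∈ {4, 5}
  x = 4: [0↦1, 1↦6, 2↦6, 3↦1, 4↦5, 5↦4, 6↦5]  zeros at y ∈ ∅
  x = 5: [0↦5, 1↦2, 2↦1, 3↦2, 4↦5, 5↦3, 6↦3]  zeros at y ∈ ∅
  x = 6: [0↦4, 1↦0, 2↦5, 3↦5, 4↦0, 5↦4, 6↦3]  zeros at y ∈ {1, 4}
Collecting zeros: affine points = {(0, 1), (0, 5), (3, 4), (3, 5), (6, 1), (6, 4)}.
Total count |C(F_7)_aff| = 6.


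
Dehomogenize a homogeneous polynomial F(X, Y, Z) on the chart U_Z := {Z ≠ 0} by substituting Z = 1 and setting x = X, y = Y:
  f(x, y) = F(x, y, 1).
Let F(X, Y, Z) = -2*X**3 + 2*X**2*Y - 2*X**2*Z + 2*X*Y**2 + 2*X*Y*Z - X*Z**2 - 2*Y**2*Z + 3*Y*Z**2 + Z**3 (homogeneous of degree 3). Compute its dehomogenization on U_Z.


f(x, y) = -2*x**3 + 2*x**2*y - 2*x**2 + 2*x*y**2 + 2*x*y - x - 2*y**2 + 3*y + 1

On U_Z we set Z = 1. Each monomial c·X^i·Y^j·Z^k in F becomes c·x^i·y^j·1^k = c·x^i·y^j.
Substituting Z = 1: F(X, Y, 1) = -2*x**3 + 2*x**2*y - 2*x**2 + 2*x*y**2 + 2*x*y - x - 2*y**2 + 3*y + 1.
Note: deg(f) ≤ deg(F) = 3; strict inequality happens when F is divisible by Z (lost terms).


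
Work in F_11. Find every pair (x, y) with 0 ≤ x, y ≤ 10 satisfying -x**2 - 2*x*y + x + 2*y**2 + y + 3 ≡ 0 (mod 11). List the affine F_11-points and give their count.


Affine F_11-points: {(2, 1), (2, 6), (3, 3), (3, 5), (4, 10), (8, 1), (9, 6), (9, 8), (10, 5), (10, 10)}; count = 10.

For each of the 121 pairs (x, y) ∈ F_11², evaluate f(x, y) mod 11. Record the zeros.
  x = 0: [0↦3, 1↦6, 2↦2, 3↦2, 4↦6, 5↦3, 6↦4, 7↦9, 8↦7, 9↦9, 10↦4]  zeros at y ∈ ∅
  x = 1: [0↦3, 1↦4, 2↦9, 3↦7, 4↦9, 5↦4, 6↦3, 7↦6, 8↦2, 9↦2, 10↦6]  zeros at y ∈ ∅
  x = 2: [0↦1, 1↦0, 2↦3, 3↦10, 4↦10, 5↦3, 6↦0, 7↦1, 8↦6, 9↦4, 10↦6]  zeros at y ∈ {1, 6}
  x = 3: [0↦8, 1↦5, 2↦6, 3↦0, 4↦9, 5↦0, 6↦6, 7↦5, 8↦8, 9↦4, 10↦4]  zeros at y ∈ {3, 5}
  x = 4: [0↦2, 1↦8, 2↦7, 3↦10, 4↦6, 5↦6, 6↦10, 7↦7, 8↦8, 9↦2, 10↦0]  zeros at y ∈ {10}
  x = 5: [0↦5, 1↦9, 2↦6, 3↦7, 4↦1, 5↦10, 6↦1, 7↦7, 8↦6, 9↦9, 10↦5]  zeros at y ∈ ∅
  x = 6: [0↦6, 1↦8, 2↦3, 3↦2, 4↦5, 5↦1, 6↦1, 7↦5, 8↦2, 9↦3, 10↦8]  zeros at y ∈ ∅
  x = 7: [0↦5, 1↦5, 2↦9, 3↦6, 4↦7, 5↦1, 6↦10, 7↦1, 8↦7, 9↦6, 10↦9]  zeros at y ∈ ∅
  x = 8: [0↦2, 1↦0, 2↦2, 3↦8, 4↦7, 5↦10, 6↦6, 7↦6, 8↦10, 9↦7, 10↦8]  zeros at y ∈ {1}
  x = 9: [0↦8, 1↦4, 2↦4, 3↦8, 4↦5, 5↦6, 6↦0, 7↦9, 8↦0, 9↦6, 10↦5]  zeros at y ∈ {6, 8}
  x = 10: [0↦1, 1↦6, 2↦4, 3↦6, 4↦1, 5↦0, 6↦3, 7↦10, 8↦10, 9↦3, 10↦0]  zeros at y ∈ {5, 10}
Collecting zeros: affine points = {(2, 1), (2, 6), (3, 3), (3, 5), (4, 10), (8, 1), (9, 6), (9, 8), (10, 5), (10, 10)}.
Total count |C(F_11)_aff| = 10.


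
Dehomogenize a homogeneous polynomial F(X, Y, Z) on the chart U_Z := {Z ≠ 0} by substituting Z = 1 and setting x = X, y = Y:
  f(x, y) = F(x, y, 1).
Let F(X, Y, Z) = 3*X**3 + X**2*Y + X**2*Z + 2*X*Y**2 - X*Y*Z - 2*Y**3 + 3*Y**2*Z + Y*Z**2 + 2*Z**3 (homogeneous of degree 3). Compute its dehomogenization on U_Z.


f(x, y) = 3*x**3 + x**2*y + x**2 + 2*x*y**2 - x*y - 2*y**3 + 3*y**2 + y + 2

On U_Z we set Z = 1. Each monomial c·X^i·Y^j·Z^k in F becomes c·x^i·y^j·1^k = c·x^i·y^j.
Substituting Z = 1: F(X, Y, 1) = 3*x**3 + x**2*y + x**2 + 2*x*y**2 - x*y - 2*y**3 + 3*y**2 + y + 2.
Note: deg(f) ≤ deg(F) = 3; strict inequality happens when F is divisible by Z (lost terms).


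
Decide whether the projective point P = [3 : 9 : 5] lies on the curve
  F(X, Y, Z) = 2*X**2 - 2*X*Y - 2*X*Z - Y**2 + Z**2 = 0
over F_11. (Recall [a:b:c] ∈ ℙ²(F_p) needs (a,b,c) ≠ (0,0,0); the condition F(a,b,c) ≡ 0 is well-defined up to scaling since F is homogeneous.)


F(3,9,5) ≡ 10 (mod 11); P is NOT on the curve.

Evaluate F(3, 9, 5) term-by-term (mod 11).
  2*X**2 ↦ 2·9·1·1 = 18
  -2*X*Y ↦ -2·3·9·1 = -54
  -2*X*Z ↦ -2·3·1·5 = -30
  -Y**2 ↦ -1·1·81·1 = -81
  Z**2 ↦ 1·1·1·25 = 25
Sum: F(3, 9, 5) = (18) + (-54) + (-30) + (-81) + (25) = -122.
Reducing mod 11: -122 ≡ 10 (mod 11).
Since F(a, b, c) ≡ 10 ≠ 0 (mod 11), P does NOT lie on the curve.


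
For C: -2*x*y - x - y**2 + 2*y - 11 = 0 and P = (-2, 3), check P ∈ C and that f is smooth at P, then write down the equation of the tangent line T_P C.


Tangent line at P: -7*x - 14 = 0.

Step 1: f(-2, 3) = 0, so P lies on C.
Step 2: partial derivatives
  f_x(x, y) = -2*y - 1, f_y(x, y) = -2*x - 2*y + 2.
  f_x(P) = -7, f_y(P) = 0 (gradient nonzero, so P is smooth).
Step 3: tangent line at P: -7·(x − -2) + 0·(y − 3) = 0.
Expanding: -7*x - 14 = 0.


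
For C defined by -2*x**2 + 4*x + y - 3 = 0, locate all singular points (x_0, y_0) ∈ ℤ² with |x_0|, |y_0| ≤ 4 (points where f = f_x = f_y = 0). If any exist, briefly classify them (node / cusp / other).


No singular points in the scanned grid; C is smooth there.

Compute partial derivatives:
  f_x = 4 - 4*x.
  f_y = 1.
f_y = 1 is a nonzero constant, so f_y never vanishes: no point (x, y) can satisfy f = f_x = f_y = 0. In particular no (x, y) ∈ {−4, ..., 4}² is singular; the curve is smooth.


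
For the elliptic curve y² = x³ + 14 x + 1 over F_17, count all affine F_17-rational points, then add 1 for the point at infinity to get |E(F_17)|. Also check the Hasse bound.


Affine points = {(0, 1), (0, 16), (1, 4), (1, 13), (3, 6), (3, 11), (4, 6), (4, 11), (5, 3), (5, 14), (7, 0), (8, 8), (8, 9), (10, 6), (10, 11), (13, 0), (14, 0), (15, 4), (15, 13)}; affine count = 19; |E(F_17)| = 20.

Discriminant check: Δ ∝ 4a³ + 27b² = 4·14³ + 27·1² = 4·2744 + 27·1 ≡ 4 (mod 17). Nonzero ⇒ E is nonsingular.
For each x ∈ F_17, compute rhs = x³ + 14·x + 1 mod 17, then count y ∈ F_17 with y² ≡ rhs.
  x = 0: rhs = 1, matching y values: 1, 16 (2 points).
  x = 1: rhs = 16, matching y values: 4, 13 (2 points).
  x = 2: rhs = 3, matching y values: none (0 points).
  x = 3: rhs = 2, matching y values: 6, 11 (2 points).
  x = 4: rhs = 2, matching y values: 6, 11 (2 points).
  x = 5: rhs = 9, matching y values: 3, 14 (2 points).
  x = 6: rhs = 12, matching y values: none (0 points).
  x = 7: rhs = 0, matching y values: 0 (1 points).
  x = 8: rhs = 13, matching y values: 8, 9 (2 points).
  x = 9: rhs = 6, matching y values: none (0 points).
  x = 10: rhs = 2, matching y values: 6, 11 (2 points).
  x = 11: rhs = 7, matching y values: none (0 points).
  x = 12: rhs = 10, matching y values: none (0 points).
  x = 13: rhs = 0, matching y values: 0 (1 points).
  x = 14: rhs = 0, matching y values: 0 (1 points).
  x = 15: rhs = 16, matching y values: 4, 13 (2 points).
  x = 16: rhs = 3, matching y values: none (0 points).
Total affine count: 19.
Full point count |E(F_17)| = 19 + 1 = 20.
Hasse bound: |20 − (17+1)| = |2| = 2 ≤ 2√17 ≈ 8.2462 ✓.


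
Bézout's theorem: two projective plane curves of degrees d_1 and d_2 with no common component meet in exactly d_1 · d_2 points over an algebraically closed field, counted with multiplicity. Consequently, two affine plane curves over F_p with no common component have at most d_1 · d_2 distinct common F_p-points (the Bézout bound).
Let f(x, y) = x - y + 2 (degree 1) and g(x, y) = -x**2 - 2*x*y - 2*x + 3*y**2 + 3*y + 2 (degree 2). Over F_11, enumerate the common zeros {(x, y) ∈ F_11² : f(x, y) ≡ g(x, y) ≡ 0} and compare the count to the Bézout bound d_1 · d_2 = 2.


Common zeros: {(10, 1)}; count = 1; Bézout bound = 2.

deg(f) = 1, deg(g) = 2, so Bézout bound = 2.
Scan x ∈ F_11. For each x, list the y ∈ F_11 with f(x, y) ≡ 0 and those with g(x, y) ≡ 0 (mod 11); the common zeros in that column are the intersection.
  x = 0: f ≡ 0 at y ∈ {2}; g ≡ 0 at y ∈ ∅; common: ∅.
  x = 1: f ≡ 0 at y ∈ {3}; g ≡ 0 at y ∈ ∅; common: ∅.
  x = 2: f ≡ 0 at y ∈ {4}; g ≡ 0 at y ∈ ∅; common: ∅.
  x = 3: f ≡ 0 at y ∈ {5}; g ≡ 0 at y ∈ {6}; common: ∅.
  x = 4: f ≡ 0 at y ∈ {6}; g ≡ 0 at y ∈ {0, 9}; common: ∅.
  x = 5: f ≡ 0 at y ∈ {7}; g ≡ 0 at y ∈ {0, 6}; common: ∅.
  x = 6: f ≡ 0 at y ∈ {8}; g ≡ 0 at y ∈ ∅; common: ∅.
  x = 7: f ≡ 0 at y ∈ {9}; g ≡ 0 at y ∈ ∅; common: ∅.
  x = 8: f ≡ 0 at y ∈ {10}; g ≡ 0 at y ∈ {1, 7}; common: ∅.
  x = 9: f ≡ 0 at y ∈ {0}; g ≡ 0 at y ∈ {7, 9}; common: ∅.
  x = 10: f ≡ 0 at y ∈ {1}; g ≡ 0 at y ∈ {1}; common: {1}.
Collecting: common zeros = {(10, 1)}, so the count is 1.
Comparison with the Bézout bound: 1 ≤ 2 = deg(f)·deg(g), as expected for curves with no common component (the affine F_11-count falls short of the bound because intersections may lie at infinity, over extension fields, or carry multiplicity).


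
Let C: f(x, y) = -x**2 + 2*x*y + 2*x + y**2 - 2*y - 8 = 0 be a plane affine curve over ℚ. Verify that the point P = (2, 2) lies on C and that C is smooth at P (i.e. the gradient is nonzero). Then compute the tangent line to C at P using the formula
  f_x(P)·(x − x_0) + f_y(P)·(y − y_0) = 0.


Tangent line at P: 2*x + 6*y - 16 = 0.

Step 1: f(2, 2) = 0, so P lies on C.
Step 2: partial derivatives
  f_x(x, y) = -2*x + 2*y + 2, f_y(x, y) = 2*x + 2*y - 2.
  f_x(P) = 2, f_y(P) = 6 (gradient nonzero, so P is smooth).
Step 3: tangent line at P: 2·(x − 2) + 6·(y − 2) = 0.
Expanding: 2*x + 6*y - 16 = 0.


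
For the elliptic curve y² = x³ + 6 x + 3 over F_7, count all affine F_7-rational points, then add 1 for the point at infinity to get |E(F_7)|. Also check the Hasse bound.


Affine points = {(2, 3), (2, 4), (4, 0), (5, 2), (5, 5)}; affine count = 5; |E(F_7)| = 6.

Discriminant check: Δ ∝ 4a³ + 27b² = 4·6³ + 27·3² = 4·216 + 27·9 ≡ 1 (mod 7). Nonzero ⇒ E is nonsingular.
For each x ∈ F_7, compute rhs = x³ + 6·x + 3 mod 7, then count y ∈ F_7 with y² ≡ rhs.
  x = 0: rhs = 3, matching y values: none (0 points).
  x = 1: rhs = 3, matching y values: none (0 points).
  x = 2: rhs = 2, matching y values: 3, 4 (2 points).
  x = 3: rhs = 6, matching y values: none (0 points).
  x = 4: rhs = 0, matching y values: 0 (1 points).
  x = 5: rhs = 4, matching y values: 2, 5 (2 points).
  x = 6: rhs = 3, matching y values: none (0 points).
Total affine count: 5.
Full point count |E(F_7)| = 5 + 1 = 6.
Hasse bound: |6 − (7+1)| = |-2| = 2 ≤ 2√7 ≈ 5.2915 ✓.


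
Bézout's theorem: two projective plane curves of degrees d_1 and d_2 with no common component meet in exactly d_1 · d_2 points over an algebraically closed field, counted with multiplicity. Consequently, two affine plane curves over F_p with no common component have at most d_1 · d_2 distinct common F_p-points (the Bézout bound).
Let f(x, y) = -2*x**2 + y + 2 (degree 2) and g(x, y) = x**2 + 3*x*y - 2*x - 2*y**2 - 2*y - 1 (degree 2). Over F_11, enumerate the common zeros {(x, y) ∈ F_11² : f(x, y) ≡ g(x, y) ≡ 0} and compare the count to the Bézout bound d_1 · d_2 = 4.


Common zeros: {(6, 4)}; count = 1; Bézout bound = 4.

deg(f) = 2, deg(g) = 2, so Bézout bound = 4.
Scan x ∈ F_11. For each x, list the y ∈ F_11 with f(x, y) ≡ 0 and those with g(x, y) ≡ 0 (mod 11); the common zeros in that column are the intersection.
  x = 0: f ≡ 0 at y ∈ {9}; g ≡ 0 at y ∈ ∅; common: ∅.
  x = 1: f ≡ 0 at y ∈ {0}; g ≡ 0 at y ∈ ∅; common: ∅.
  x = 2: f ≡ 0 at y ∈ {6}; g ≡ 0 at y ∈ ∅; common: ∅.
  x = 3: f ≡ 0 at y ∈ {5}; g ≡ 0 at y ∈ ∅; common: ∅.
  x = 4: f ≡ 0 at y ∈ {8}; g ≡ 0 at y ∈ ∅; common: ∅.
  x = 5: f ≡ 0 at y ∈ {4}; g ≡ 0 at y ∈ ∅; common: ∅.
  x = 6: f ≡ 0 at y ∈ {4}; g ≡ 0 at y ∈ {4}; common: {4}.
  x = 7: f ≡ 0 at y ∈ {8}; g ≡ 0 at y ∈ ∅; common: ∅.
  x = 8: f ≡ 0 at y ∈ {5}; g ≡ 0 at y ∈ ∅; common: ∅.
  x = 9: f ≡ 0 at y ∈ {6}; g ≡ 0 at y ∈ ∅; common: ∅.
  x = 10: f ≡ 0 at y ∈ {0}; g ≡ 0 at y ∈ ∅; common: ∅.
Collecting: common zeros = {(6, 4)}, so the count is 1.
Comparison with the Bézout bound: 1 ≤ 4 = deg(f)·deg(g), as expected for curves with no common component (the affine F_11-count falls short of the bound because intersections may lie at infinity, over extension fields, or carry multiplicity).


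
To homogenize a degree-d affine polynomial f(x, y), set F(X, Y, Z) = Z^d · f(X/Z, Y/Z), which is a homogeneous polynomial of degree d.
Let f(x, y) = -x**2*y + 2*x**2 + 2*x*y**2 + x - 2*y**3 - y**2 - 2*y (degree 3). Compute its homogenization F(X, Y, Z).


F(X, Y, Z) = -X**2*Y + 2*X**2*Z + 2*X*Y**2 + X*Z**2 - 2*Y**3 - Y**2*Z - 2*Y*Z**2

deg(f) = 3.
Substitute x = X/Z, y = Y/Z into f, then multiply by Z^3.
  monomial -1·x^2·y^1 ↦ -1·X^2·Y^1·Z^0.
  monomial 2·x^2·y^0 ↦ 2·X^2·Y^0·Z^1.
  monomial 2·x^1·y^2 ↦ 2·X^1·Y^2·Z^0.
  monomial 1·x^1·y^0 ↦ 1·X^1·Y^0·Z^2.
  monomial -2·x^0·y^3 ↦ -2·X^0·Y^3·Z^0.
  monomial -1·x^0·y^2 ↦ -1·X^0·Y^2·Z^1.
  monomial -2·x^0·y^1 ↦ -2·X^0·Y^1·Z^2.
Collecting: F(X, Y, Z) = -X**2*Y + 2*X**2*Z + 2*X*Y**2 + X*Z**2 - 2*Y**3 - Y**2*Z - 2*Y*Z**2.


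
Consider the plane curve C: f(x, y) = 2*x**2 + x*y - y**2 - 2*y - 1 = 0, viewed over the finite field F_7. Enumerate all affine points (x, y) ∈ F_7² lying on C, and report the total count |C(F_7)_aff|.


Affine F_7-points: {(0, 6), (2, 0), (4, 3), (4, 6), (5, 0), (5, 3)}; count = 6.

For each of the 49 pairs (x, y) ∈ F_7², evaluate f(x, y) mod 7. Record the zeros.
  x = 0: [0↦6, 1↦3, 2↦5, 3↦5, 4↦3, 5↦6, 6↦0]  zeros at y ∈ {6}
  x = 1: [0↦1, 1↦6, 2↦2, 3↦3, 4↦2, 5↦6, 6↦1]  zeros at y ∈ ∅
  x = 2: [0↦0, 1↦6, 2↦3, 3↦5, 4↦5, 5↦3, 6↦6]  zeros at y ∈ {0}
  x = 3: [0↦3, 1↦3, 2↦1, 3↦4, 4↦5, 5↦4, 6↦1]  zeros at y ∈ ∅
  x = 4: [0↦3, 1↦4, 2↦3, 3↦0, 4↦2, 5↦2, 6↦0]  zeros at y ∈ {3, 6}
  x = 5: [0↦0, 1↦2, 2↦2, 3↦0, 4↦3, 5↦4, 6↦3]  zeros at y ∈ {0, 3}
  x = 6: [0↦1, 1↦4, 2↦5, 3↦4, 4↦1, 5↦3, 6↦3]  zeros at y ∈ ∅
Collecting zeros: affine points = {(0, 6), (2, 0), (4, 3), (4, 6), (5, 0), (5, 3)}.
Total count |C(F_7)_aff| = 6.


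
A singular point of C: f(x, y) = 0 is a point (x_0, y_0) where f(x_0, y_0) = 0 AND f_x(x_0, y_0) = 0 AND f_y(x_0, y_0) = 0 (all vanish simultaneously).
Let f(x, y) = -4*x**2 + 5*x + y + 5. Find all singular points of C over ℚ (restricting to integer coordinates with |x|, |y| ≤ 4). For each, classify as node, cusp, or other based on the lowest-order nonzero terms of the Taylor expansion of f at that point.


No singular points in the scanned grid; C is smooth there.

Compute partial derivatives:
  f_x = 5 - 8*x.
  f_y = 1.
f_y = 1 is a nonzero constant, so f_y never vanishes: no point (x, y) can satisfy f = f_x = f_y = 0. In particular no (x, y) ∈ {−4, ..., 4}² is singular; the curve is smooth.


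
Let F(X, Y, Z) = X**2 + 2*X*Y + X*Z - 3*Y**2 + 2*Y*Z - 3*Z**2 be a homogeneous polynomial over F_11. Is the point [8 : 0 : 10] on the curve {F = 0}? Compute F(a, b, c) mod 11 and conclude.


F(8,0,10) ≡ 9 (mod 11); P is NOT on the curve.

Evaluate F(8, 0, 10) term-by-term (mod 11).
  X**2 ↦ 1·64·1·1 = 64
  2*X*Y ↦ 2·8·0·1 = 0
  X*Z ↦ 1·8·1·10 = 80
  -3*Y**2 ↦ -3·1·0·1 = 0
  2*Y*Z ↦ 2·1·0·10 = 0
  -3*Z**2 ↦ -3·1·1·100 = -300
Sum: F(8, 0, 10) = (64) + (0) + (80) + (0) + (0) + (-300) = -156.
Reducing mod 11: -156 ≡ 9 (mod 11).
Since F(a, b, c) ≡ 9 ≠ 0 (mod 11), P does NOT lie on the curve.


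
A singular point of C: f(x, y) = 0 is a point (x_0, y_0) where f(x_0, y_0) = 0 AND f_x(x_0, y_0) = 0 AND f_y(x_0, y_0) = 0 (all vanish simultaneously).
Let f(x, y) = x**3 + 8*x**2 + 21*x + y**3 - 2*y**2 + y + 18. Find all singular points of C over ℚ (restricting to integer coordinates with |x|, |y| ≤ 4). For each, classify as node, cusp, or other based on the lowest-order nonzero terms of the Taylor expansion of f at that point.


Singular points: {(-3, 1)}; classification: node.

Compute partial derivatives:
  f_x = 3*x**2 + 16*x + 21.
  f_y = 3*y**2 - 4*y + 1.
Scan x_0 ∈ {−4, ..., 4}. For each x_0, f_y(x_0, y) is a polynomial in y; find its integer roots y ∈ {−4, ..., 4}, then test f_x and f at those candidates.
  x = -4: f_y(-4, y) = 3*y**2 - 4*y + 1; vanishes at y ∈ {1}. (-4, 1): f_x = 5 ≠ 0.
  x = -3: f_y(-3, y) = 3*y**2 - 4*y + 1; vanishes at y ∈ {1}. (-3, 1): f_x = 0, f = 0 — SINGULAR.
  x = -2: f_y(-2, y) = 3*y**2 - 4*y + 1; vanishes at y ∈ {1}. (-2, 1): f_x = 1 ≠ 0.
  x = -1: f_y(-1, y) = 3*y**2 - 4*y + 1; vanishes at y ∈ {1}. (-1, 1): f_x = 8 ≠ 0.
  x = 0: f_y(0, y) = 3*y**2 - 4*y + 1; vanishes at y ∈ {1}. (0, 1): f_x = 21 ≠ 0.
  x = 1: f_y(1, y) = 3*y**2 - 4*y + 1; vanishes at y ∈ {1}. (1, 1): f_x = 40 ≠ 0.
  x = 2: f_y(2, y) = 3*y**2 - 4*y + 1; vanishes at y ∈ {1}. (2, 1): f_x = 65 ≠ 0.
  x = 3: f_y(3, y) = 3*y**2 - 4*y + 1; vanishes at y ∈ {1}. (3, 1): f_x = 96 ≠ 0.
  x = 4: f_y(4, y) = 3*y**2 - 4*y + 1; vanishes at y ∈ {1}. (4, 1): f_x = 133 ≠ 0.
Only singular point on the grid: (-3, 1).
Classify: substitute x = -3 + u, y = 1 + v and expand: f = u**3 - u**2 + v**3 + v**2.
No constant or linear terms (consistent with a singular point). Quadratic part: -u**2 + v**2. Cubic part: u**3 + v**3.
The quadratic part v**2 - u**2 = (v − u)(v + u) splits into two distinct linear factors, so there are two distinct tangent lines y − 1 = ±(x − -3) — this is a node (ordinary double point).
Classification: node.


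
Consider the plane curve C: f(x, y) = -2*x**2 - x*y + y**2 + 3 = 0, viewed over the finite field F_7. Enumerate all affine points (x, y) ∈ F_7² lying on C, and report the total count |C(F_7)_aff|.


Affine F_7-points: {(0, 2), (0, 5), (1, 3), (1, 5), (6, 2), (6, 4)}; count = 6.

For each of the 49 pairs (x, y) ∈ F_7², evaluate f(x, y) mod 7. Record the zeros.
  x = 0: [0↦3, 1↦4, 2↦0, 3↦5, 4↦5, 5↦0, 6↦4]  zeros at y ∈ {2, 5}
  x = 1: [0↦1, 1↦1, 2↦3, 3↦0, 4↦6, 5↦0, 6↦3]  zeros at y ∈ {3, 5}
  x = 2: [0↦2, 1↦1, 2↦2, 3↦5, 4↦3, 5↦3, 6↦5]  zeros at y ∈ ∅
  x = 3: [0↦6, 1↦4, 2↦4, 3↦6, 4↦3, 5↦2, 6↦3]  zeros at y ∈ ∅
  x = 4: [0↦6, 1↦3, 2↦2, 3↦3, 4↦6, 5↦4, 6↦4]  zeros at y ∈ ∅
  x = 5: [0↦2, 1↦5, 2↦3, 3↦3, 4↦5, 5↦2, 6↦1]  zeros at y ∈ ∅
  x = 6: [0↦1, 1↦3, 2↦0, 3↦6, 4↦0, 5↦3, 6↦1]  zeros at y ∈ {2, 4}
Collecting zeros: affine points = {(0, 2), (0, 5), (1, 3), (1, 5), (6, 2), (6, 4)}.
Total count |C(F_7)_aff| = 6.


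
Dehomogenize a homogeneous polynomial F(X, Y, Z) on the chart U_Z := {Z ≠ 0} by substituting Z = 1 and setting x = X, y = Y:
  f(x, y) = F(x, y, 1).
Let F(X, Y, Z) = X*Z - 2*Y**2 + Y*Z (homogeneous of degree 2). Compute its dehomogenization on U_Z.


f(x, y) = x - 2*y**2 + y

On U_Z we set Z = 1. Each monomial c·X^i·Y^j·Z^k in F becomes c·x^i·y^j·1^k = c·x^i·y^j.
Substituting Z = 1: F(X, Y, 1) = x - 2*y**2 + y.
Note: deg(f) ≤ deg(F) = 2; strict inequality happens when F is divisible by Z (lost terms).


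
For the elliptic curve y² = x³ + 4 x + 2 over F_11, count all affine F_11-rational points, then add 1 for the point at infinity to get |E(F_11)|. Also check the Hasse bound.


Affine points = {(4, 4), (4, 7), (5, 2), (5, 9), (6, 0)}; affine count = 5; |E(F_11)| = 6.

Discriminant check: Δ ∝ 4a³ + 27b² = 4·4³ + 27·2² = 4·64 + 27·4 ≡ 1 (mod 11). Nonzero ⇒ E is nonsingular.
For each x ∈ F_11, compute rhs = x³ + 4·x + 2 mod 11, then count y ∈ F_11 with y² ≡ rhs.
  x = 0: rhs = 2, matching y values: none (0 points).
  x = 1: rhs = 7, matching y values: none (0 points).
  x = 2: rhs = 7, matching y values: none (0 points).
  x = 3: rhs = 8, matching y values: none (0 points).
  x = 4: rhs = 5, matching y values: 4, 7 (2 points).
  x = 5: rhs = 4, matching y values: 2, 9 (2 points).
  x = 6: rhs = 0, matching y values: 0 (1 points).
  x = 7: rhs = 10, matching y values: none (0 points).
  x = 8: rhs = 7, matching y values: none (0 points).
  x = 9: rhs = 8, matching y values: none (0 points).
  x = 10: rhs = 8, matching y values: none (0 points).
Total affine count: 5.
Full point count |E(F_11)| = 5 + 1 = 6.
Hasse bound: |6 − (11+1)| = |-6| = 6 ≤ 2√11 ≈ 6.6332 ✓.


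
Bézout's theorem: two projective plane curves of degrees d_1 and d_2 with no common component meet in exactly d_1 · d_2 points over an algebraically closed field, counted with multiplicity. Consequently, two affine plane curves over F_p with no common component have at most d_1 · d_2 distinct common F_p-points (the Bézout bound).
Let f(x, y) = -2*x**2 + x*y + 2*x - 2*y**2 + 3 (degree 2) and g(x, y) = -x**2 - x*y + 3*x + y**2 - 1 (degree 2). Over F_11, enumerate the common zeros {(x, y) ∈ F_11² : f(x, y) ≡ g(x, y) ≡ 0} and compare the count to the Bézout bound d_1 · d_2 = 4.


Common zeros: ∅; count = 0; Bézout bound = 4.

deg(f) = 2, deg(g) = 2, so Bézout bound = 4.
Scan x ∈ F_11. For each x, list the y ∈ F_11 with f(x, y) ≡ 0 and those with g(x, y) ≡ 0 (mod 11); the common zeros in that column are the intersection.
  x = 0: f ≡ 0 at y ∈ ∅; g ≡ 0 at y ∈ {1, 10}; common: ∅.
  x = 1: f ≡ 0 at y ∈ {7, 10}; g ≡ 0 at y ∈ ∅; common: ∅.
  x = 2: f ≡ 0 at y ∈ ∅; g ≡ 0 at y ∈ {1}; common: ∅.
  x = 3: f ≡ 0 at y ∈ {2, 5}; g ≡ 0 at y ∈ ∅; common: ∅.
  x = 4: f ≡ 0 at y ∈ ∅; g ≡ 0 at y ∈ {5, 10}; common: ∅.
  x = 5: f ≡ 0 at y ∈ {9, 10}; g ≡ 0 at y ∈ {0, 5}; common: ∅.
  x = 6: f ≡ 0 at y ∈ {5, 9}; g ≡ 0 at y ∈ ∅; common: ∅.
  x = 7: f ≡ 0 at y ∈ ∅; g ≡ 0 at y ∈ {9}; common: ∅.
  x = 8: f ≡ 0 at y ∈ ∅; g ≡ 0 at y ∈ ∅; common: ∅.
  x = 9: f ≡ 0 at y ∈ {3, 7}; g ≡ 0 at y ∈ {0, 9}; common: ∅.
  x = 10: f ≡ 0 at y ∈ {2, 3}; g ≡ 0 at y ∈ ∅; common: ∅.
Collecting: common zeros = ∅, so the count is 0.
Comparison with the Bézout bound: 0 ≤ 4 = deg(f)·deg(g), as expected for curves with no common component (the affine F_11-count falls short of the bound because intersections may lie at infinity, over extension fields, or carry multiplicity).


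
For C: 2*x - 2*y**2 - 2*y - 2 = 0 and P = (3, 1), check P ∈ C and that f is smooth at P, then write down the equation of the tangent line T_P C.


Tangent line at P: 2*x - 6*y = 0.

Step 1: f(3, 1) = 0, so P lies on C.
Step 2: partial derivatives
  f_x(x, y) = 2, f_y(x, y) = -4*y - 2.
  f_x(P) = 2, f_y(P) = -6 (gradient nonzero, so P is smooth).
Step 3: tangent line at P: 2·(x − 3) + -6·(y − 1) = 0.
Expanding: 2*x - 6*y = 0.


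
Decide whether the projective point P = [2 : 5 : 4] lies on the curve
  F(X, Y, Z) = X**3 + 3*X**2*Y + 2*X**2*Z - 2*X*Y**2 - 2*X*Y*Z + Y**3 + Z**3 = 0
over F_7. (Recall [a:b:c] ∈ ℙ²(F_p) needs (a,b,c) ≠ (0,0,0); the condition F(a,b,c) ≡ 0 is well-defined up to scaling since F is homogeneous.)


F(2,5,4) ≡ 4 (mod 7); P is NOT on the curve.

Evaluate F(2, 5, 4) term-by-term (mod 7).
  X**3 ↦ 1·8·1·1 = 8
  3*X**2*Y ↦ 3·4·5·1 = 60
  2*X**2*Z ↦ 2·4·1·4 = 32
  -2*X*Y**2 ↦ -2·2·25·1 = -100
  -2*X*Y*Z ↦ -2·2·5·4 = -80
  Y**3 ↦ 1·1·125·1 = 125
  Z**3 ↦ 1·1·1·64 = 64
Sum: F(2, 5, 4) = (8) + (60) + (32) + (-100) + (-80) + (125) + (64) = 109.
Reducing mod 7: 109 ≡ 4 (mod 7).
Since F(a, b, c) ≡ 4 ≠ 0 (mod 7), P does NOT lie on the curve.


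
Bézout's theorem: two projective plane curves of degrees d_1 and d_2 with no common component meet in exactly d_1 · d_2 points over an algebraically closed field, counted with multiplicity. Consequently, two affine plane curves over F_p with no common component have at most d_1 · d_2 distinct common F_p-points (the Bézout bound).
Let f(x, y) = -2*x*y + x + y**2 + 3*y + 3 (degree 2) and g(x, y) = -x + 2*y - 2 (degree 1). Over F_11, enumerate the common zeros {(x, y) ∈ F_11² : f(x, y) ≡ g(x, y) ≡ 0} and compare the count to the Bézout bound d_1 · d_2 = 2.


Common zeros: {(6, 4), (7, 10)}; count = 2; Bézout bound = 2.

deg(f) = 2, deg(g) = 1, so Bézout bound = 2.
Scan x ∈ F_11. For each x, list the y ∈ F_11 with f(x, y) ≡ 0 and those with g(x, y) ≡ 0 (mod 11); the common zeros in that column are the intersection.
  x = 0: f ≡ 0 at y ∈ ∅; g ≡ 0 at y ∈ {1}; common: ∅.
  x = 1: f ≡ 0 at y ∈ ∅; g ≡ 0 at y ∈ {7}; common: ∅.
  x = 2: f ≡ 0 at y ∈ {3, 9}; g ≡ 0 at y ∈ {2}; common: ∅.
  x = 3: f ≡ 0 at y ∈ ∅; g ≡ 0 at y ∈ {8}; common: ∅.
  x = 4: f ≡ 0 at y ∈ ∅; g ≡ 0 at y ∈ {3}; common: ∅.
  x = 5: f ≡ 0 at y ∈ ∅; g ≡ 0 at y ∈ {9}; common: ∅.
  x = 6: f ≡ 0 at y ∈ {4, 5}; g ≡ 0 at y ∈ {4}; common: {4}.
  x = 7: f ≡ 0 at y ∈ {1, 10}; g ≡ 0 at y ∈ {10}; common: {10}.
  x = 8: f ≡ 0 at y ∈ {0, 2}; g ≡ 0 at y ∈ {5}; common: ∅.
  x = 9: f ≡ 0 at y ∈ {7, 8}; g ≡ 0 at y ∈ {0}; common: ∅.
  x = 10: f ≡ 0 at y ∈ ∅; g ≡ 0 at y ∈ {6}; common: ∅.
Collecting: common zeros = {(6, 4), (7, 10)}, so the count is 2.
Comparison with the Bézout bound: 2 ≤ 2 = deg(f)·deg(g), as expected for curves with no common component (the bound is attained).


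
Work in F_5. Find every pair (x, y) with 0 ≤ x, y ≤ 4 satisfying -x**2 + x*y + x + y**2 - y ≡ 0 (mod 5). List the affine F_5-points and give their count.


Affine F_5-points: {(0, 0), (0, 1), (1, 0), (2, 1), (2, 3)}; count = 5.

For each of the 25 pairs (x, y) ∈ F_5², evaluate f(x, y) mod 5. Record the zeros.
  x = 0: [0↦0, 1↦0, 2↦2, 3↦1, 4↦2]  zeros at y ∈ {0, 1}
  x = 1: [0↦0, 1↦1, 2↦4, 3↦4, 4↦1]  zeros at y ∈ {0}
  x = 2: [0↦3, 1↦0, 2↦4, 3↦0, 4↦3]  zeros at y ∈ {1, 3}
  x = 3: [0↦4, 1↦2, 2↦2, 3↦4, 4↦3]  zeros at y ∈ ∅
  x = 4: [0↦3, 1↦2, 2↦3, 3↦1, 4↦1]  zeros at y ∈ ∅
Collecting zeros: affine points = {(0, 0), (0, 1), (1, 0), (2, 1), (2, 3)}.
Total count |C(F_5)_aff| = 5.


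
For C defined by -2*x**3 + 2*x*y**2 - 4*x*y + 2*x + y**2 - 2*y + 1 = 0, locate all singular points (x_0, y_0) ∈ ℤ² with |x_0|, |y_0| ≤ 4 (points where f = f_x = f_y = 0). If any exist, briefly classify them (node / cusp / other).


Singular points: {(0, 1)}; classification: cusp.

Compute partial derivatives:
  f_x = -6*x**2 + 2*y**2 - 4*y + 2.
  f_y = 4*x*y - 4*x + 2*y - 2.
Scan x_0 ∈ {−4, ..., 4}. For each x_0, f_y(x_0, y) is a polynomial in y; find its integer roots y ∈ {−4, ..., 4}, then test f_x and f at those candidates.
  x = -4: f_y(-4, y) = 14 - 14*y; vanishes at y ∈ {1}. (-4, 1): f_x = -96 ≠ 0.
  x = -3: f_y(-3, y) = 10 - 10*y; vanishes at y ∈ {1}. (-3, 1): f_x = -54 ≠ 0.
  x = -2: f_y(-2, y) = 6 - 6*y; vanishes at y ∈ {1}. (-2, 1): f_x = -24 ≠ 0.
  x = -1: f_y(-1, y) = 2 - 2*y; vanishes at y ∈ {1}. (-1, 1): f_x = -6 ≠ 0.
  x = 0: f_y(0, y) = 2*y - 2; vanishes at y ∈ {1}. (0, 1): f_x = 0, f = 0 — SINGULAR.
  x = 1: f_y(1, y) = 6*y - 6; vanishes at y ∈ {1}. (1, 1): f_x = -6 ≠ 0.
  x = 2: f_y(2, y) = 10*y - 10; vanishes at y ∈ {1}. (2, 1): f_x = -24 ≠ 0.
  x = 3: f_y(3, y) = 14*y - 14; vanishes at y ∈ {1}. (3, 1): f_x = -54 ≠ 0.
  x = 4: f_y(4, y) = 18*y - 18; vanishes at y ∈ {1}. (4, 1): f_x = -96 ≠ 0.
Only singular point on the grid: (0, 1).
Classify: substitute x = 0 + u, y = 1 + v and expand: f = -2*u**3 + 2*u*v**2 + v**2.
No constant or linear terms (consistent with a singular point). Quadratic part: v**2. Cubic part: -2*u**3 + 2*u*v**2.
The quadratic part v**2 is a perfect square, so there is a single (double) tangent line v = 0, i.e. y = 1. Restricting the cubic part to that line (v = 0) leaves -2*u**3 ≠ 0, so f is not divisible by v and the branch is v² ≈ 2*u**3 to lowest order — this is a cusp.
Classification: cusp.


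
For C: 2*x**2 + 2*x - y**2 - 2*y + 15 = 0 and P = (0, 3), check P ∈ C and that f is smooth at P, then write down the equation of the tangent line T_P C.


Tangent line at P: 2*x - 8*y + 24 = 0.

Step 1: f(0, 3) = 0, so P lies on C.
Step 2: partial derivatives
  f_x(x, y) = 4*x + 2, f_y(x, y) = -2*y - 2.
  f_x(P) = 2, f_y(P) = -8 (gradient nonzero, so P is smooth).
Step 3: tangent line at P: 2·(x − 0) + -8·(y − 3) = 0.
Expanding: 2*x - 8*y + 24 = 0.


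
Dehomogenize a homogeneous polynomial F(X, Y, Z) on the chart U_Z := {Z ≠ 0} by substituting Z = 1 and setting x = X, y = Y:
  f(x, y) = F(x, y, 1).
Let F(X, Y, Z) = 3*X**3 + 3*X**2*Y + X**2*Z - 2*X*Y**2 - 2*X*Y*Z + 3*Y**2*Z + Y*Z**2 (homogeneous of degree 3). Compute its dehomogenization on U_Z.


f(x, y) = 3*x**3 + 3*x**2*y + x**2 - 2*x*y**2 - 2*x*y + 3*y**2 + y

On U_Z we set Z = 1. Each monomial c·X^i·Y^j·Z^k in F becomes c·x^i·y^j·1^k = c·x^i·y^j.
Substituting Z = 1: F(X, Y, 1) = 3*x**3 + 3*x**2*y + x**2 - 2*x*y**2 - 2*x*y + 3*y**2 + y.
Note: deg(f) ≤ deg(F) = 3; strict inequality happens when F is divisible by Z (lost terms).


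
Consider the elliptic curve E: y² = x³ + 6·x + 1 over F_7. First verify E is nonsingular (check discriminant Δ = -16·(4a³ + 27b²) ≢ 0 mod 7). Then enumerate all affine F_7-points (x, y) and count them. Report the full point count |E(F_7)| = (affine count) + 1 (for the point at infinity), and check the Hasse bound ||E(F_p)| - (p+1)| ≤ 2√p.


Affine points = {(0, 1), (0, 6), (1, 1), (1, 6), (2, 0), (3, 2), (3, 5), (5, 3), (5, 4), (6, 1), (6, 6)}; affine count = 11; |E(F_7)| = 12.

Discriminant check: Δ ∝ 4a³ + 27b² = 4·6³ + 27·1² = 4·216 + 27·1 ≡ 2 (mod 7). Nonzero ⇒ E is nonsingular.
For each x ∈ F_7, compute rhs = x³ + 6·x + 1 mod 7, then count y ∈ F_7 with y² ≡ rhs.
  x = 0: rhs = 1, matching y values: 1, 6 (2 points).
  x = 1: rhs = 1, matching y values: 1, 6 (2 points).
  x = 2: rhs = 0, matching y values: 0 (1 points).
  x = 3: rhs = 4, matching y values: 2, 5 (2 points).
  x = 4: rhs = 5, matching y values: none (0 points).
  x = 5: rhs = 2, matching y values: 3, 4 (2 points).
  x = 6: rhs = 1, matching y values: 1, 6 (2 points).
Total affine count: 11.
Full point count |E(F_7)| = 11 + 1 = 12.
Hasse bound: |12 − (7+1)| = |4| = 4 ≤ 2√7 ≈ 5.2915 ✓.


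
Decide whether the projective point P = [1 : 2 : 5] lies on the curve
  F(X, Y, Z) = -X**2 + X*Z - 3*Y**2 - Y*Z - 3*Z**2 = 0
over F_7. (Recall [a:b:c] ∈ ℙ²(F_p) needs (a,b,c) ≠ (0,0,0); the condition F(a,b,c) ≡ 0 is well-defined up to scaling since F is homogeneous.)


F(1,2,5) ≡ 5 (mod 7); P is NOT on the curve.

Evaluate F(1, 2, 5) term-by-term (mod 7).
  -X**2 ↦ -1·1·1·1 = -1
  X*Z ↦ 1·1·1·5 = 5
  -3*Y**2 ↦ -3·1·4·1 = -12
  -Y*Z ↦ -1·1·2·5 = -10
  -3*Z**2 ↦ -3·1·1·25 = -75
Sum: F(1, 2, 5) = (-1) + (5) + (-12) + (-10) + (-75) = -93.
Reducing mod 7: -93 ≡ 5 (mod 7).
Since F(a, b, c) ≡ 5 ≠ 0 (mod 7), P does NOT lie on the curve.


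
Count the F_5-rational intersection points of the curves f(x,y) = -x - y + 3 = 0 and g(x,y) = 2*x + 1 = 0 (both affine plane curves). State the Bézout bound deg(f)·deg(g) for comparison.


Common zeros: {(2, 1)}; count = 1; Bézout bound = 1.

deg(f) = 1, deg(g) = 1, so Bézout bound = 1.
Scan x ∈ F_5. For each x, list the y ∈ F_5 with f(x, y) ≡ 0 and those with g(x, y) ≡ 0 (mod 5); the common zeros in that column are the intersection.
  x = 0: f ≡ 0 at y ∈ {3}; g ≡ 0 at y ∈ ∅; common: ∅.
  x = 1: f ≡ 0 at y ∈ {2}; g ≡ 0 at y ∈ ∅; common: ∅.
  x = 2: f ≡ 0 at y ∈ {1}; g ≡ 0 at y ∈ {0, 1, 2, 3, 4}; common: {1}.
  x = 3: f ≡ 0 at y ∈ {0}; g ≡ 0 at y ∈ ∅; common: ∅.
  x = 4: f ≡ 0 at y ∈ {4}; g ≡ 0 at y ∈ ∅; common: ∅.
Collecting: common zeros = {(2, 1)}, so the count is 1.
Comparison with the Bézout bound: 1 ≤ 1 = deg(f)·deg(g), as expected for curves with no common component (the bound is attained).


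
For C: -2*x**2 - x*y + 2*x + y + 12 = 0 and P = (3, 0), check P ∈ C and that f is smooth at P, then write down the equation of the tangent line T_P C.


Tangent line at P: -10*x - 2*y + 30 = 0.

Step 1: f(3, 0) = 0, so P lies on C.
Step 2: partial derivatives
  f_x(x, y) = -4*x - y + 2, f_y(x, y) = 1 - x.
  f_x(P) = -10, f_y(P) = -2 (gradient nonzero, so P is smooth).
Step 3: tangent line at P: -10·(x − 3) + -2·(y − 0) = 0.
Expanding: -10*x - 2*y + 30 = 0.


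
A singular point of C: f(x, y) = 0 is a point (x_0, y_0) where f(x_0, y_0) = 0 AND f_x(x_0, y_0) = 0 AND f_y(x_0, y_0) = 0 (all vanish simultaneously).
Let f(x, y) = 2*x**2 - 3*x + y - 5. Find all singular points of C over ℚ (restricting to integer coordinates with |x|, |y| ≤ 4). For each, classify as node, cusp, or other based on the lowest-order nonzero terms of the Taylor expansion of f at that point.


No singular points in the scanned grid; C is smooth there.

Compute partial derivatives:
  f_x = 4*x - 3.
  f_y = 1.
f_y = 1 is a nonzero constant, so f_y never vanishes: no point (x, y) can satisfy f = f_x = f_y = 0. In particular no (x, y) ∈ {−4, ..., 4}² is singular; the curve is smooth.


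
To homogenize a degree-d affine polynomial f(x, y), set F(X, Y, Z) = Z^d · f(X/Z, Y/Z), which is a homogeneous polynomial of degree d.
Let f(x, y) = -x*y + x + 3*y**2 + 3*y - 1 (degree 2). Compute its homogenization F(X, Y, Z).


F(X, Y, Z) = -X*Y + X*Z + 3*Y**2 + 3*Y*Z - Z**2

deg(f) = 2.
Substitute x = X/Z, y = Y/Z into f, then multiply by Z^2.
  monomial -1·x^1·y^1 ↦ -1·X^1·Y^1·Z^0.
  monomial 1·x^1·y^0 ↦ 1·X^1·Y^0·Z^1.
  monomial 3·x^0·y^2 ↦ 3·X^0·Y^2·Z^0.
  monomial 3·x^0·y^1 ↦ 3·X^0·Y^1·Z^1.
  monomial -1·x^0·y^0 ↦ -1·X^0·Y^0·Z^2.
Collecting: F(X, Y, Z) = -X*Y + X*Z + 3*Y**2 + 3*Y*Z - Z**2.
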